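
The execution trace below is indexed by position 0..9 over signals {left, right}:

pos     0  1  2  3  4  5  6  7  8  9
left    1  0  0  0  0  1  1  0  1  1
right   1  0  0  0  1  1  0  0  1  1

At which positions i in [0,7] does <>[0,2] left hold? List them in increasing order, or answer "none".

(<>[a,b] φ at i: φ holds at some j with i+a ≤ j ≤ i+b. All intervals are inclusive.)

Evaluate at each i in [0,7]:
  i=0: ✓ (witness j=0)
  i=1: ✗ (none in [1,3])
  i=2: ✗ (none in [2,4])
  i=3: ✓ (witness j=5)
  i=4: ✓ (witness j=5)
  i=5: ✓ (witness j=5)
  i=6: ✓ (witness j=6)
  i=7: ✓ (witness j=8)

0, 3, 4, 5, 6, 7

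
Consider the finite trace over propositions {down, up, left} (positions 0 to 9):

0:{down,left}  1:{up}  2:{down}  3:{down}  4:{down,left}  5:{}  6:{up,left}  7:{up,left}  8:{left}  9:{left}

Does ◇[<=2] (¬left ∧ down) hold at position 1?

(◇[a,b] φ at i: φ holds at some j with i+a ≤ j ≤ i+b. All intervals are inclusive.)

True

Check (¬left ∧ down) at each j in [1,3]:
  j=1: false
  j=2: true
  j=3: true
Found at j=2 → formula holds.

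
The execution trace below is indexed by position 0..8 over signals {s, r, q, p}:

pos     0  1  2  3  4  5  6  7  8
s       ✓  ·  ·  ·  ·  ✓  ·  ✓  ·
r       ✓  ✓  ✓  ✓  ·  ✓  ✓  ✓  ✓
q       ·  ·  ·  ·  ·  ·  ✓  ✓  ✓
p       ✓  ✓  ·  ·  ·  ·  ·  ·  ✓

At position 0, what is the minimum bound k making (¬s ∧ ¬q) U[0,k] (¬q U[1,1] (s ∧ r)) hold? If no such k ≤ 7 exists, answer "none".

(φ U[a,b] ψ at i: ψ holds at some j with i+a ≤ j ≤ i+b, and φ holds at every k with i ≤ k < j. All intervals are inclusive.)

none

Need earliest j ≥ 0 with (¬q U[1,1] (s ∧ r)), and (¬s ∧ ¬q) at every k in [0,j-1].
  j=0: rhs fails.
  j=1: rhs fails.
  j=2: rhs fails.
  j=3: rhs fails.
  j=4: rhs holds but lhs fails at k=0.
  j=5: rhs fails.
  j=6: rhs fails.
  j=7: rhs fails.
No witness within the range → none.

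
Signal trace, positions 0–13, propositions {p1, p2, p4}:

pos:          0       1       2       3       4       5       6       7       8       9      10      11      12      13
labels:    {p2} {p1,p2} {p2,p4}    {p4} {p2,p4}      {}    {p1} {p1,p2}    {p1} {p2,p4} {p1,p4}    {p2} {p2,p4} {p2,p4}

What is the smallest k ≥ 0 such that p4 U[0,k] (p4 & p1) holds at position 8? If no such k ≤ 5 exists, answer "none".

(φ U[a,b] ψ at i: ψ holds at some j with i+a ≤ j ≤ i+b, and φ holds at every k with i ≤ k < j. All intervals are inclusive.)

Need earliest j ≥ 8 with (p4 & p1), and p4 at every k in [8,j-1].
  j=8: rhs fails.
  j=9: rhs fails.
  j=10: rhs holds but lhs fails at k=8.
  j=11: rhs fails.
  j=12: rhs fails.
  j=13: rhs fails.
No witness within the range → none.

none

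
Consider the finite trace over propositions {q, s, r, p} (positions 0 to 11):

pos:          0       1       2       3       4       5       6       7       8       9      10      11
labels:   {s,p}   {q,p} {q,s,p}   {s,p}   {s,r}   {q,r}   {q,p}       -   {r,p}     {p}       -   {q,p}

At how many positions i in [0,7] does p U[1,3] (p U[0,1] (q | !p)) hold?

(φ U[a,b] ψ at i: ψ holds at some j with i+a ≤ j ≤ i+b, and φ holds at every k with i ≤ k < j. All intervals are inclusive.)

Evaluate at each i in [0,7]:
  i=0: ✓ (rhs at j=1; lhs holds on [0,0])
  i=1: ✓ (rhs at j=2; lhs holds on [1,1])
  i=2: ✓ (rhs at j=3; lhs holds on [2,2])
  i=3: ✓ (rhs at j=4; lhs holds on [3,3])
  i=4: ✗ (lhs fails at k=4 before rhs at j=5)
  i=5: ✗ (lhs fails at k=5 before rhs at j=6)
  i=6: ✓ (rhs at j=7; lhs holds on [6,6])
  i=7: ✗ (lhs fails at k=7 before rhs at j=9)
Positions where it holds: {0, 1, 2, 3, 6} → 5.

5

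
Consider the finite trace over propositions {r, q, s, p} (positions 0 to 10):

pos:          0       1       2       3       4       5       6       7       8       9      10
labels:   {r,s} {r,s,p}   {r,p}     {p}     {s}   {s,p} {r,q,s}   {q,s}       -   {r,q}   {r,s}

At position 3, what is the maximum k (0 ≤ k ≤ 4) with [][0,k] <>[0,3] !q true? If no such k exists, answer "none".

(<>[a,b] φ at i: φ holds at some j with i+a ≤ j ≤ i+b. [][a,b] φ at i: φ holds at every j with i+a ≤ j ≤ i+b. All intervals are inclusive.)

<>[0,3] !q must hold from j=3 onward; find where it first fails.
  j=3: holds
  j=4: holds
  j=5: holds
  j=6: holds
  j=7: holds
Holds through j=7; largest k = 4.

4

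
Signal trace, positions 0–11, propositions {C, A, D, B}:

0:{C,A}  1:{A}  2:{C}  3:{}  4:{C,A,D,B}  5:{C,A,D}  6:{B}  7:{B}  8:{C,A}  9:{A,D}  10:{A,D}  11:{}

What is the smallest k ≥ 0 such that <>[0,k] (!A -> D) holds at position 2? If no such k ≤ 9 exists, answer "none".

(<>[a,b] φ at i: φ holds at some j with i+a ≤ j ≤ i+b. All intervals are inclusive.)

2

Scan j = 2,3,… for (!A -> D):
  j=2: fails
  j=3: fails
  j=4: holds
First hit at j=4, so smallest k = 4-2 = 2.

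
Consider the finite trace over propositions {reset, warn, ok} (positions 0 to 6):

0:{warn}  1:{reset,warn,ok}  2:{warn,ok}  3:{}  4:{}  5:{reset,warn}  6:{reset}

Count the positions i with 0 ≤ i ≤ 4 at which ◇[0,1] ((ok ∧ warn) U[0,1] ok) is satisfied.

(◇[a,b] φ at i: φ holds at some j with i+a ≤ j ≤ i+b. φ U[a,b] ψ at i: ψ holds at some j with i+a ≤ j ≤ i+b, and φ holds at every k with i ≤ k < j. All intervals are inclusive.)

3

Evaluate at each i in [0,4]:
  i=0: ✓ (witness j=1)
  i=1: ✓ (witness j=1)
  i=2: ✓ (witness j=2)
  i=3: ✗ (none in [3,4])
  i=4: ✗ (none in [4,5])
Positions where it holds: {0, 1, 2} → 3.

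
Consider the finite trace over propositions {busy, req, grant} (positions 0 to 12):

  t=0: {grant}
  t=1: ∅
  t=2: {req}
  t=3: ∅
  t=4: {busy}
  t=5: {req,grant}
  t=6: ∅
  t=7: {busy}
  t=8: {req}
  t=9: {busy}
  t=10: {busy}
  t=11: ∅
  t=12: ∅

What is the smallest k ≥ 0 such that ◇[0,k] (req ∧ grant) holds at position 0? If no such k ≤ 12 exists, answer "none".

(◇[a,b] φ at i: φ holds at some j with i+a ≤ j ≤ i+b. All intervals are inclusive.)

5

Scan j = 0,1,… for (req ∧ grant):
  j=0: fails
  j=1: fails
  j=2: fails
  j=3: fails
  j=4: fails
  j=5: holds
First hit at j=5, so smallest k = 5-0 = 5.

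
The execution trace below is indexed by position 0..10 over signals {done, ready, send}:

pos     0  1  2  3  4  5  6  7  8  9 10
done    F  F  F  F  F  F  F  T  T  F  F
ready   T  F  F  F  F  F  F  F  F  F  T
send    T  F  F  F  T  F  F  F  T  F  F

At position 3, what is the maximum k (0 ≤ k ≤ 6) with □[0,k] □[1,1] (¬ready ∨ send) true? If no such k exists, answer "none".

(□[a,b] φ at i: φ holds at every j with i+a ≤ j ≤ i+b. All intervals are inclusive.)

5

□[1,1] (¬ready ∨ send) must hold from j=3 onward; find where it first fails.
  j=3: holds
  j=4: holds
  j=5: holds
  j=6: holds
  j=7: holds
  j=8: holds
  j=9: fails
Holds on [3,8], so largest k = 5.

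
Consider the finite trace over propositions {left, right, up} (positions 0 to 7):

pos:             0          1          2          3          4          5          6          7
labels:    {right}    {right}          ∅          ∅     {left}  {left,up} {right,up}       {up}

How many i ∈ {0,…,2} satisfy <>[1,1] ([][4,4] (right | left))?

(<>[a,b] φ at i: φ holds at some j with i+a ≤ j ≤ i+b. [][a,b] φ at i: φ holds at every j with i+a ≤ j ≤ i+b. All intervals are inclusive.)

Evaluate at each i in [0,2]:
  i=0: ✓ (witness j=1)
  i=1: ✓ (witness j=2)
  i=2: ✗ (none in [3,3])
Positions where it holds: {0, 1} → 2.

2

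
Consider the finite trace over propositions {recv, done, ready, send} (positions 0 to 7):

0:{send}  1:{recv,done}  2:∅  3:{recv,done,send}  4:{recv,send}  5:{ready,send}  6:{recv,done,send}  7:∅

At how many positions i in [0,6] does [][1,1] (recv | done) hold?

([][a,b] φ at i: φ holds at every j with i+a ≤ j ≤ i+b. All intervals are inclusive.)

4

Evaluate at each i in [0,6]:
  i=0: ✓ (all of [1,1])
  i=1: ✗ (fails at j=2)
  i=2: ✓ (all of [3,3])
  i=3: ✓ (all of [4,4])
  i=4: ✗ (fails at j=5)
  i=5: ✓ (all of [6,6])
  i=6: ✗ (fails at j=7)
Positions where it holds: {0, 2, 3, 5} → 4.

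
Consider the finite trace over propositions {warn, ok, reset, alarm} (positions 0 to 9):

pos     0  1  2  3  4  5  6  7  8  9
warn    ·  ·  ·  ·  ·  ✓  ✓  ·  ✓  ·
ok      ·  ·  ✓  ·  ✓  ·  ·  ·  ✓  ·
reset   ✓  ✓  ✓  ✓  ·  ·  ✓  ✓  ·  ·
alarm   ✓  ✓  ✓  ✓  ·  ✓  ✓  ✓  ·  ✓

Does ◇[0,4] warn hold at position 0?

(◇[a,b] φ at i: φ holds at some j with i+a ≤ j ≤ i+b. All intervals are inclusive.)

False

Check warn at each j in [0,4]:
  j=0: false
  j=1: false
  j=2: false
  j=3: false
  j=4: false
No position in the window satisfies it → formula fails.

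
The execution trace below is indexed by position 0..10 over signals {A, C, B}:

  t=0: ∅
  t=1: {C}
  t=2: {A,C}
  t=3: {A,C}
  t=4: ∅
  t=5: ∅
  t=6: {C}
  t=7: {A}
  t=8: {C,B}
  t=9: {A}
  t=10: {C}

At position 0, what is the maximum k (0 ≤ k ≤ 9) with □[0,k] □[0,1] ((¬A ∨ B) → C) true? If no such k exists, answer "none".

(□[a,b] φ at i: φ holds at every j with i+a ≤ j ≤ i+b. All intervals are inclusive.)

none

□[0,1] ((¬A ∨ B) → C) must hold from j=0 onward; find where it first fails.
  j=0: fails → no k works.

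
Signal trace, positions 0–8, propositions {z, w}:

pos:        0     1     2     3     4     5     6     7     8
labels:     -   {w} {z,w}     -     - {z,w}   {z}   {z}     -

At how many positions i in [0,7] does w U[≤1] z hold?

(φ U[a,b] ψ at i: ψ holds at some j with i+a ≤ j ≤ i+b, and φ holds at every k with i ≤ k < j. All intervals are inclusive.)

Evaluate at each i in [0,7]:
  i=0: ✗ (no rhs in [0,1])
  i=1: ✓ (rhs at j=2; lhs holds on [1,1])
  i=2: ✓ (rhs at j=2)
  i=3: ✗ (no rhs in [3,4])
  i=4: ✗ (lhs fails at k=4 before rhs at j=5)
  i=5: ✓ (rhs at j=5)
  i=6: ✓ (rhs at j=6)
  i=7: ✓ (rhs at j=7)
Positions where it holds: {1, 2, 5, 6, 7} → 5.

5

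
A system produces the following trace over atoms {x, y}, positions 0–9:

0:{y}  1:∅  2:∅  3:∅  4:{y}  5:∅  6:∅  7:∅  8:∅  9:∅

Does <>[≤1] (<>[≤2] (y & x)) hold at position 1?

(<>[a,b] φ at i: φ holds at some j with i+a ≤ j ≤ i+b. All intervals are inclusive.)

Check <>[≤2] (y & x) at each j in [1,2]:
  j=1: fails (none in [1,3])
  j=2: fails (none in [2,4])
No position in the window satisfies it → formula fails.

No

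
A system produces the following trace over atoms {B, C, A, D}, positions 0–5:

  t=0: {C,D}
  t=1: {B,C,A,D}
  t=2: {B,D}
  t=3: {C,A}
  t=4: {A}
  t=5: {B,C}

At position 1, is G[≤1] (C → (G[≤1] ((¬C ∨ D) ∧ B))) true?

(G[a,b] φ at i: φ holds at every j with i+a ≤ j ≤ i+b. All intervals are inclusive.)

Check (C → (G[≤1] ((¬C ∨ D) ∧ B))) at every j in [1,2]:
  j=1: antecedent true; consequent holds on [1,2] → ✓
  j=2: antecedent false → ✓
All positions satisfy it → formula holds.

Yes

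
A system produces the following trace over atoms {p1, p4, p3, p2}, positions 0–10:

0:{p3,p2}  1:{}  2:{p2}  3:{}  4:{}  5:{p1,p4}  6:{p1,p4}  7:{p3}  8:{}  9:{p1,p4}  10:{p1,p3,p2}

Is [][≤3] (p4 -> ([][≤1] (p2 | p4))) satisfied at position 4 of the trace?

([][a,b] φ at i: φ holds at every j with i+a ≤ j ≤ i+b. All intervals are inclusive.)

No

Check (p4 -> ([][≤1] (p2 | p4))) at every j in [4,7]:
  j=4: antecedent false → ✓
  j=5: antecedent true; consequent holds on [5,6] → ✓
  j=6: antecedent true; consequent fails at 7 → ✗
  j=7: antecedent false → ✓
Fails at j=6 → formula fails.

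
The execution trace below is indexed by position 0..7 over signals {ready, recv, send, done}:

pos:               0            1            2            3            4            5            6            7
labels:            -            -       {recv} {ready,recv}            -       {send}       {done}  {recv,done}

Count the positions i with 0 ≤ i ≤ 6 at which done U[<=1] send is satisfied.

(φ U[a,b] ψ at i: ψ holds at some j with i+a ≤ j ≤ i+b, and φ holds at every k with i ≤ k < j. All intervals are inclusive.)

1

Evaluate at each i in [0,6]:
  i=0: ✗ (no rhs in [0,1])
  i=1: ✗ (no rhs in [1,2])
  i=2: ✗ (no rhs in [2,3])
  i=3: ✗ (no rhs in [3,4])
  i=4: ✗ (lhs fails at k=4 before rhs at j=5)
  i=5: ✓ (rhs at j=5)
  i=6: ✗ (no rhs in [6,7])
Positions where it holds: {5} → 1.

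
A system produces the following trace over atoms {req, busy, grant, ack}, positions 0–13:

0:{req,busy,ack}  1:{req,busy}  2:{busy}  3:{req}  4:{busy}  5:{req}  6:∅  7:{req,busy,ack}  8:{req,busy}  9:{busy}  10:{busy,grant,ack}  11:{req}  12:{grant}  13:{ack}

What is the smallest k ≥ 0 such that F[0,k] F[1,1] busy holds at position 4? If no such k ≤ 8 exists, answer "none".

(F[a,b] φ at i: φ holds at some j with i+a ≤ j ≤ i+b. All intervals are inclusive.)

Scan j = 4,5,… for F[1,1] busy:
  j=4: fails
  j=5: fails
  j=6: holds
First hit at j=6, so smallest k = 6-4 = 2.

2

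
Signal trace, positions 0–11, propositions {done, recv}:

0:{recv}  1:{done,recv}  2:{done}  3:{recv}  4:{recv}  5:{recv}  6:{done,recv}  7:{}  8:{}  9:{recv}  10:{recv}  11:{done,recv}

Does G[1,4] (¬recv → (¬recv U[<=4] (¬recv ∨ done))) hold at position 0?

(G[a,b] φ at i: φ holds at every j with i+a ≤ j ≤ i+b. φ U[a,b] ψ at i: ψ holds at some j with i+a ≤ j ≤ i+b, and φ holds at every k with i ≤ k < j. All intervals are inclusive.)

True

Check (¬recv → (¬recv U[<=4] (¬recv ∨ done))) at every j in [1,4]:
  j=1: antecedent false → ✓
  j=2: antecedent true; consequent holds → ✓
  j=3: antecedent false → ✓
  j=4: antecedent false → ✓
All positions satisfy it → formula holds.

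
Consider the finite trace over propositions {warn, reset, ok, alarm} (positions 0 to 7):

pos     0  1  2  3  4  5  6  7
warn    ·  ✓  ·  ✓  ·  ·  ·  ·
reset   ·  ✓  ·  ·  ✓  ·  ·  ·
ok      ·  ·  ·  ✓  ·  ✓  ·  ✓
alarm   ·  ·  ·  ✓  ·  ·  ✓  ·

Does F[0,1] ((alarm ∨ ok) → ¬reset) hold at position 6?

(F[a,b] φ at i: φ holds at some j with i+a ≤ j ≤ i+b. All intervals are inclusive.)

Check ((alarm ∨ ok) → ¬reset) at each j in [6,7]:
  j=6: true
  j=7: true
Found at j=6 → formula holds.

True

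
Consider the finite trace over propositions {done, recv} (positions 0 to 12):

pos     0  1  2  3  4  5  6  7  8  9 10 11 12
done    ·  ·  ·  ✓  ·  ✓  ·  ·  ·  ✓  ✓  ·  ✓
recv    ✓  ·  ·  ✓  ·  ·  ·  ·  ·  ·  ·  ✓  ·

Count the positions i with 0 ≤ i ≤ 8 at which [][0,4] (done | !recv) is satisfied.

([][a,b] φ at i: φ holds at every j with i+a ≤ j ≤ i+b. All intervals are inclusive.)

Evaluate at each i in [0,8]:
  i=0: ✗ (fails at j=0)
  i=1: ✓ (all of [1,5])
  i=2: ✓ (all of [2,6])
  i=3: ✓ (all of [3,7])
  i=4: ✓ (all of [4,8])
  i=5: ✓ (all of [5,9])
  i=6: ✓ (all of [6,10])
  i=7: ✗ (fails at j=11)
  i=8: ✗ (fails at j=11)
Positions where it holds: {1, 2, 3, 4, 5, 6} → 6.

6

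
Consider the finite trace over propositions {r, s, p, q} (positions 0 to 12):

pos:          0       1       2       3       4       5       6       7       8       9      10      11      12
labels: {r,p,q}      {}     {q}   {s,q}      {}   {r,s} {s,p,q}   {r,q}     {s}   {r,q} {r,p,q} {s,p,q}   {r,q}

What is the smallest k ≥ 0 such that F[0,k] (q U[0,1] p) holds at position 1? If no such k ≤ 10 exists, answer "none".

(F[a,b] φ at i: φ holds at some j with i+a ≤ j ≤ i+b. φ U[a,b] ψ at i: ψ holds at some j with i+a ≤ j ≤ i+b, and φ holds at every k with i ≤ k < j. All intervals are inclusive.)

Scan j = 1,2,… for (q U[0,1] p):
  j=1: fails
  j=2: fails
  j=3: fails
  j=4: fails
  j=5: fails
  j=6: holds
First hit at j=6, so smallest k = 6-1 = 5.

5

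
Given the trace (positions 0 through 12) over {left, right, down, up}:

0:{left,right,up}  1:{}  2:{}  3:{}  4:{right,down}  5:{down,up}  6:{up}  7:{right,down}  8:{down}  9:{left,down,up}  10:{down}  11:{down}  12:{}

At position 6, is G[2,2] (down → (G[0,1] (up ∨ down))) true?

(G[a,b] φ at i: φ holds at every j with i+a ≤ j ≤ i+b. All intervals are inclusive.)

Yes

Check (down → (G[0,1] (up ∨ down))) at every j in [8,8]:
  j=8: antecedent true; consequent holds on [8,9] → ✓
All positions satisfy it → formula holds.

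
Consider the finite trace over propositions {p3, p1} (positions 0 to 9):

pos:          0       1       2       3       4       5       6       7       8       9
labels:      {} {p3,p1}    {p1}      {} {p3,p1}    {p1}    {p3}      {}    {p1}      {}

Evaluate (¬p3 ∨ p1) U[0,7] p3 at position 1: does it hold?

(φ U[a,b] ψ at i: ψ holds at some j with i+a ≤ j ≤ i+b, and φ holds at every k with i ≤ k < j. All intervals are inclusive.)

True

Need some j in [1,8] with p3, and (¬p3 ∨ p1) at every k in [1,j-1].
  j=1: p3 holds; no prefix to check → satisfied.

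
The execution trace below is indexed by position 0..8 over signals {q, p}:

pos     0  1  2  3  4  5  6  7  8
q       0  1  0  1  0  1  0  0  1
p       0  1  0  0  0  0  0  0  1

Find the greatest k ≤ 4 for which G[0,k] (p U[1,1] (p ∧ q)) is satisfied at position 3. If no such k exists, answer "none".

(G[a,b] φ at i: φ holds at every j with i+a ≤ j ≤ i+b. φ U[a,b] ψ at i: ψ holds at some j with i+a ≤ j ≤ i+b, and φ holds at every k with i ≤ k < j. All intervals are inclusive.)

none

(p U[1,1] (p ∧ q)) must hold from j=3 onward; find where it first fails.
  j=3: fails → no k works.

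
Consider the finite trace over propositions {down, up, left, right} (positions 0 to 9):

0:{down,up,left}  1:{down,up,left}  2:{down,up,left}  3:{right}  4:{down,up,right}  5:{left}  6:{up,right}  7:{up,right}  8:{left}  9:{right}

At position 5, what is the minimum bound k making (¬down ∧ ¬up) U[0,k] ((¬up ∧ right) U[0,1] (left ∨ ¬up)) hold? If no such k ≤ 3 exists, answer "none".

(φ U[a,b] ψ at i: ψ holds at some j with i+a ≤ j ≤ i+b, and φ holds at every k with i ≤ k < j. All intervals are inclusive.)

0

Need earliest j ≥ 5 with ((¬up ∧ right) U[0,1] (left ∨ ¬up)), and (¬down ∧ ¬up) at every k in [5,j-1].
  j=5: rhs holds (empty prefix). k = 0.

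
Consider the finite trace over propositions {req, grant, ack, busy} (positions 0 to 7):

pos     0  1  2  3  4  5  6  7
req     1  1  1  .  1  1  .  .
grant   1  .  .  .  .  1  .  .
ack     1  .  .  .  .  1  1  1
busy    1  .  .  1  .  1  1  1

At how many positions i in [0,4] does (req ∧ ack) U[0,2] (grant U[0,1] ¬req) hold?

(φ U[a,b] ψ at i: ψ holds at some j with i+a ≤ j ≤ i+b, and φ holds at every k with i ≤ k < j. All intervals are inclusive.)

1

Evaluate at each i in [0,4]:
  i=0: ✗ (no rhs in [0,2])
  i=1: ✗ (lhs fails at k=1 before rhs at j=3)
  i=2: ✗ (lhs fails at k=2 before rhs at j=3)
  i=3: ✓ (rhs at j=3)
  i=4: ✗ (lhs fails at k=4 before rhs at j=5)
Positions where it holds: {3} → 1.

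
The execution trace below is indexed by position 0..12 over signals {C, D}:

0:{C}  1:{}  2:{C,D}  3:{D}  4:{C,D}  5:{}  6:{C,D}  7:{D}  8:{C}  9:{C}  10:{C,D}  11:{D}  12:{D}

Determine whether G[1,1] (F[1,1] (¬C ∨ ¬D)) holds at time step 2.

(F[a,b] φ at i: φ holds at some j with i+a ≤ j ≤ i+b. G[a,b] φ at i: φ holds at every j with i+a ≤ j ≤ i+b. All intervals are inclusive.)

Check F[1,1] (¬C ∨ ¬D) at every j in [3,3]:
  j=3: fails (none in [4,4])
Fails at j=3 → formula fails.

No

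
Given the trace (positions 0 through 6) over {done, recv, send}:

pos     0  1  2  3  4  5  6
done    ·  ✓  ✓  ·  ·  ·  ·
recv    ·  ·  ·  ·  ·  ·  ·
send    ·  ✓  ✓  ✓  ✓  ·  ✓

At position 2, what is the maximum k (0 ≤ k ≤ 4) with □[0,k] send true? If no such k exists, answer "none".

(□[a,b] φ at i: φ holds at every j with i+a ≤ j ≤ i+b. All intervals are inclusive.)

send must hold from j=2 onward; find where it first fails.
  j=2: holds
  j=3: holds
  j=4: holds
  j=5: fails
Holds on [2,4], so largest k = 2.

2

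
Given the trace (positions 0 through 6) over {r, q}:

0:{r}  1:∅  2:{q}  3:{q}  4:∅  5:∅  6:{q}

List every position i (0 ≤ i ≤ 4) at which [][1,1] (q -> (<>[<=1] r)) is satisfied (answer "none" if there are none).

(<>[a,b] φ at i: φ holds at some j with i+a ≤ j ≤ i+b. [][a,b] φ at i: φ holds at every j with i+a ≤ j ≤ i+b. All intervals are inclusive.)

0, 3, 4

Evaluate at each i in [0,4]:
  i=0: ✓ (all of [1,1])
  i=1: ✗ (fails at j=2)
  i=2: ✗ (fails at j=3)
  i=3: ✓ (all of [4,4])
  i=4: ✓ (all of [5,5])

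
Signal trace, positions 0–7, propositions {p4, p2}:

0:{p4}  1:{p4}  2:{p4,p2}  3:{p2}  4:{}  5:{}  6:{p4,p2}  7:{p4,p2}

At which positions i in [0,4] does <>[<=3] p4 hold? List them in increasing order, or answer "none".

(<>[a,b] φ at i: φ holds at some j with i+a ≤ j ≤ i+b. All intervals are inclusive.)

Evaluate at each i in [0,4]:
  i=0: ✓ (witness j=0)
  i=1: ✓ (witness j=1)
  i=2: ✓ (witness j=2)
  i=3: ✓ (witness j=6)
  i=4: ✓ (witness j=6)

0, 1, 2, 3, 4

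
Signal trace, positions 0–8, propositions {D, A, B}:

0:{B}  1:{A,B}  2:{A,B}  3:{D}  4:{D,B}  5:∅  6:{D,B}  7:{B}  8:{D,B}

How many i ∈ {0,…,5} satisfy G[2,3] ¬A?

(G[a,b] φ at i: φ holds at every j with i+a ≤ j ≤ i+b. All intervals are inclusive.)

Evaluate at each i in [0,5]:
  i=0: ✗ (fails at j=2)
  i=1: ✓ (all of [3,4])
  i=2: ✓ (all of [4,5])
  i=3: ✓ (all of [5,6])
  i=4: ✓ (all of [6,7])
  i=5: ✓ (all of [7,8])
Positions where it holds: {1, 2, 3, 4, 5} → 5.

5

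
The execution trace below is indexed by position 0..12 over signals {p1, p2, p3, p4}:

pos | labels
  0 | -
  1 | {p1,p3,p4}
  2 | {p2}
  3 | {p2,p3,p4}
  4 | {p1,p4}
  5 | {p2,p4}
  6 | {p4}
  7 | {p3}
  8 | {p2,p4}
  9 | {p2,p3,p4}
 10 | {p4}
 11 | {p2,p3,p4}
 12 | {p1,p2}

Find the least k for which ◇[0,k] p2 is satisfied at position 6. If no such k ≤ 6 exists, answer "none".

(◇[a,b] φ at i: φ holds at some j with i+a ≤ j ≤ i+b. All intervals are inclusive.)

2

Scan j = 6,7,… for p2:
  j=6: fails
  j=7: fails
  j=8: holds
First hit at j=8, so smallest k = 8-6 = 2.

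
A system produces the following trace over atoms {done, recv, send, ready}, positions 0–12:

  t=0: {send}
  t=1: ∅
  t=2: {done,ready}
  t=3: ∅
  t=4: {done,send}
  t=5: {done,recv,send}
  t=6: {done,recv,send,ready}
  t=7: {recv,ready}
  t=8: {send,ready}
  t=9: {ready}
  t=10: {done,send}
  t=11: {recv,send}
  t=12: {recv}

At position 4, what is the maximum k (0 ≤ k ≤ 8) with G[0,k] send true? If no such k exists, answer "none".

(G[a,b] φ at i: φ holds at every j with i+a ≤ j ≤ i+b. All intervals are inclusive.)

2

send must hold from j=4 onward; find where it first fails.
  j=4: holds
  j=5: holds
  j=6: holds
  j=7: fails
Holds on [4,6], so largest k = 2.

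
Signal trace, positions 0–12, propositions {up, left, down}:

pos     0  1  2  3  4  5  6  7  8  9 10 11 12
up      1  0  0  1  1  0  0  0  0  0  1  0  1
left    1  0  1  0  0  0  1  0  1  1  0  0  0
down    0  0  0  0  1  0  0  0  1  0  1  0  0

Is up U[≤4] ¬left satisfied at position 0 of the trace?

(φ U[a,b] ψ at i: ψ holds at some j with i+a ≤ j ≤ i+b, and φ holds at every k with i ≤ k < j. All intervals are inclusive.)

Need some j in [0,4] with ¬left, and up at every k in [0,j-1].
  j=0: ¬left false.
  j=1: ¬left holds; up holds at every k in [0,0] → satisfied.

Holds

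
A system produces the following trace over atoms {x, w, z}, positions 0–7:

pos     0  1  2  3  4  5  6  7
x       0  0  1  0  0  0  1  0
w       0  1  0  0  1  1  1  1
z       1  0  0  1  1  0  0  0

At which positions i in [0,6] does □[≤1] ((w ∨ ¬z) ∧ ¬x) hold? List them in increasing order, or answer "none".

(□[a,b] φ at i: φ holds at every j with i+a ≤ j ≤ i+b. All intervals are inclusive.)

Evaluate at each i in [0,6]:
  i=0: ✗ (fails at j=0)
  i=1: ✗ (fails at j=2)
  i=2: ✗ (fails at j=2)
  i=3: ✗ (fails at j=3)
  i=4: ✓ (all of [4,5])
  i=5: ✗ (fails at j=6)
  i=6: ✗ (fails at j=6)

4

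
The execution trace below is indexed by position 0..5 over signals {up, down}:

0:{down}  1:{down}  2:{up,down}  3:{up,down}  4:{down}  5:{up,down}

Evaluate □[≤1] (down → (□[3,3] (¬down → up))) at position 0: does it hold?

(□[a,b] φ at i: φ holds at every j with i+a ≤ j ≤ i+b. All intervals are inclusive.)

Check (down → (□[3,3] (¬down → up))) at every j in [0,1]:
  j=0: antecedent true; consequent holds on [3,3] → ✓
  j=1: antecedent true; consequent holds on [4,4] → ✓
All positions satisfy it → formula holds.

Holds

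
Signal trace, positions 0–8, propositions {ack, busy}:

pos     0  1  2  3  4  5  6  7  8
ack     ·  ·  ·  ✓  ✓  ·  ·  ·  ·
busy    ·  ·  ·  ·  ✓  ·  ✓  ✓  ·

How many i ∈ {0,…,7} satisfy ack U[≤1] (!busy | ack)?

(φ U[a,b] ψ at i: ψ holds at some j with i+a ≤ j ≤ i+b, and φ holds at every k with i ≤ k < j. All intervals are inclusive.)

6

Evaluate at each i in [0,7]:
  i=0: ✓ (rhs at j=0)
  i=1: ✓ (rhs at j=1)
  i=2: ✓ (rhs at j=2)
  i=3: ✓ (rhs at j=3)
  i=4: ✓ (rhs at j=4)
  i=5: ✓ (rhs at j=5)
  i=6: ✗ (no rhs in [6,7])
  i=7: ✗ (lhs fails at k=7 before rhs at j=8)
Positions where it holds: {0, 1, 2, 3, 4, 5} → 6.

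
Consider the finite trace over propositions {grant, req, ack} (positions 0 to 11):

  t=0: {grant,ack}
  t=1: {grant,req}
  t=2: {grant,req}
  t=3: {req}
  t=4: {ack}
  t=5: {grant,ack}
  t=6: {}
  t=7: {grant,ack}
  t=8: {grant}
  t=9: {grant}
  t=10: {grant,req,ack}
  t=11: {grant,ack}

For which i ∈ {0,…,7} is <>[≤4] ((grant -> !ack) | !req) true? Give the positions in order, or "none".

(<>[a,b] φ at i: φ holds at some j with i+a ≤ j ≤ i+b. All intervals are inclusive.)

Evaluate at each i in [0,7]:
  i=0: ✓ (witness j=0)
  i=1: ✓ (witness j=1)
  i=2: ✓ (witness j=2)
  i=3: ✓ (witness j=3)
  i=4: ✓ (witness j=4)
  i=5: ✓ (witness j=5)
  i=6: ✓ (witness j=6)
  i=7: ✓ (witness j=7)

0, 1, 2, 3, 4, 5, 6, 7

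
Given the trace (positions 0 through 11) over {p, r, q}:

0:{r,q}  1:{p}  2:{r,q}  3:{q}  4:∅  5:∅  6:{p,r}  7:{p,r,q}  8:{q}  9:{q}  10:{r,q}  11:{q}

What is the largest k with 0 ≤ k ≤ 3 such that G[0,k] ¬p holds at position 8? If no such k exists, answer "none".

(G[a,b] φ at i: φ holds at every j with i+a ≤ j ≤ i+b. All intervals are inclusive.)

3

¬p must hold from j=8 onward; find where it first fails.
  j=8: holds
  j=9: holds
  j=10: holds
  j=11: holds
Holds through j=11; largest k = 3.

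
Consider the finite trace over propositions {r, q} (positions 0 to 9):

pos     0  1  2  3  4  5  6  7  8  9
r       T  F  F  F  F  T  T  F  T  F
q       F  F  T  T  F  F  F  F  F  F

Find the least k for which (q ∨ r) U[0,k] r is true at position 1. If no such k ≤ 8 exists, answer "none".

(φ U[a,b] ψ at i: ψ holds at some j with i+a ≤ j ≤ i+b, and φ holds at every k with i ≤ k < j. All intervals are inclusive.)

Need earliest j ≥ 1 with r, and (q ∨ r) at every k in [1,j-1].
  j=1: rhs fails.
  j=2: rhs fails.
  j=3: rhs fails.
  j=4: rhs fails.
  j=5: rhs holds but lhs fails at k=1.
  j=6: rhs holds but lhs fails at k=1.
  j=7: rhs fails.
  j=8: rhs holds but lhs fails at k=1.
  j=9: rhs fails.
No witness within the range → none.

none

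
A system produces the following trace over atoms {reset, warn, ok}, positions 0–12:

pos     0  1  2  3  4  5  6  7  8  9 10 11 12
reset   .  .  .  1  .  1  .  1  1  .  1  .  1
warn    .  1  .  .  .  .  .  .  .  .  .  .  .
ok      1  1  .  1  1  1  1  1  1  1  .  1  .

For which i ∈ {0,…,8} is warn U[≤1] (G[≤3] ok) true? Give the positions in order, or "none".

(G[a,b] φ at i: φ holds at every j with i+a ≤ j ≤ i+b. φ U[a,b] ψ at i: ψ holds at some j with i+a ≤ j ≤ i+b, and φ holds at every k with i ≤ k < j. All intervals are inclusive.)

Evaluate at each i in [0,8]:
  i=0: ✗ (no rhs in [0,1])
  i=1: ✗ (no rhs in [1,2])
  i=2: ✗ (lhs fails at k=2 before rhs at j=3)
  i=3: ✓ (rhs at j=3)
  i=4: ✓ (rhs at j=4)
  i=5: ✓ (rhs at j=5)
  i=6: ✓ (rhs at j=6)
  i=7: ✗ (no rhs in [7,8])
  i=8: ✗ (no rhs in [8,9])

3, 4, 5, 6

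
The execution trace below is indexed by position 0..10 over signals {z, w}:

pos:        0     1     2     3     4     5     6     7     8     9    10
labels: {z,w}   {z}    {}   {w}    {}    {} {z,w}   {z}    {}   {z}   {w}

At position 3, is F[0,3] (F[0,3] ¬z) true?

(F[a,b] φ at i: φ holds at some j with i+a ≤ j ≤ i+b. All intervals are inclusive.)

Holds

Check F[0,3] ¬z at each j in [3,6]:
  j=3: holds (witness at 3)
  j=4: holds (witness at 4)
  j=5: holds (witness at 5)
  j=6: holds (witness at 8)
Found at j=3 → formula holds.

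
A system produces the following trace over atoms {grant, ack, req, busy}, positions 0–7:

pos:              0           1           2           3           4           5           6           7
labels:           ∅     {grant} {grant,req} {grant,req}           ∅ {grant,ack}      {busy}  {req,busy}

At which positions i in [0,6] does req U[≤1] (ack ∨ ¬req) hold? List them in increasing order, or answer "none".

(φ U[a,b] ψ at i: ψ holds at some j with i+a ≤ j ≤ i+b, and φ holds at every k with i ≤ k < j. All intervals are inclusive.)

0, 1, 3, 4, 5, 6

Evaluate at each i in [0,6]:
  i=0: ✓ (rhs at j=0)
  i=1: ✓ (rhs at j=1)
  i=2: ✗ (no rhs in [2,3])
  i=3: ✓ (rhs at j=4; lhs holds on [3,3])
  i=4: ✓ (rhs at j=4)
  i=5: ✓ (rhs at j=5)
  i=6: ✓ (rhs at j=6)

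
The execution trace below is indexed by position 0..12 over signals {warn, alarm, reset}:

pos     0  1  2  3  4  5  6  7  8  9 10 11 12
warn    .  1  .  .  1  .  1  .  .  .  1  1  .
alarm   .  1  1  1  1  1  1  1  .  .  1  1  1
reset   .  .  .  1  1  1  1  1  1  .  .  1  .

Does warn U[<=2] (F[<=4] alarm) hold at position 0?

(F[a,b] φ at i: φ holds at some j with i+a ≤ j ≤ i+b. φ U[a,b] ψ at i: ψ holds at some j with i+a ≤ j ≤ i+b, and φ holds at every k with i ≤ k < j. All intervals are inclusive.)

Holds

Need some j in [0,2] with F[<=4] alarm, and warn at every k in [0,j-1].
  j=0: F[<=4] alarm holds; no prefix to check → satisfied.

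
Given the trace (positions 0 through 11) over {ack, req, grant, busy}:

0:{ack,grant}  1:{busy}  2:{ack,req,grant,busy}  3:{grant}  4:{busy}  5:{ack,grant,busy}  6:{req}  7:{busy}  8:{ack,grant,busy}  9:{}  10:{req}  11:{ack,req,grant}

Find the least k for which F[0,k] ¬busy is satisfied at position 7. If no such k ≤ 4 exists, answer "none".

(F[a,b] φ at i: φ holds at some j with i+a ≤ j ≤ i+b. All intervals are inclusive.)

Scan j = 7,8,… for ¬busy:
  j=7: fails
  j=8: fails
  j=9: holds
First hit at j=9, so smallest k = 9-7 = 2.

2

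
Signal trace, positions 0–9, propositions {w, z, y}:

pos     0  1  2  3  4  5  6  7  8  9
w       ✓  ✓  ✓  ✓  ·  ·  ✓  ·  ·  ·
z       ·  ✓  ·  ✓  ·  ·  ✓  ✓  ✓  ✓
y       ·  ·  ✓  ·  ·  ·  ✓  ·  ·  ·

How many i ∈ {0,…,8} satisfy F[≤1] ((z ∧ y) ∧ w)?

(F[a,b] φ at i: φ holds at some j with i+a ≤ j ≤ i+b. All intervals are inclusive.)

2

Evaluate at each i in [0,8]:
  i=0: ✗ (none in [0,1])
  i=1: ✗ (none in [1,2])
  i=2: ✗ (none in [2,3])
  i=3: ✗ (none in [3,4])
  i=4: ✗ (none in [4,5])
  i=5: ✓ (witness j=6)
  i=6: ✓ (witness j=6)
  i=7: ✗ (none in [7,8])
  i=8: ✗ (none in [8,9])
Positions where it holds: {5, 6} → 2.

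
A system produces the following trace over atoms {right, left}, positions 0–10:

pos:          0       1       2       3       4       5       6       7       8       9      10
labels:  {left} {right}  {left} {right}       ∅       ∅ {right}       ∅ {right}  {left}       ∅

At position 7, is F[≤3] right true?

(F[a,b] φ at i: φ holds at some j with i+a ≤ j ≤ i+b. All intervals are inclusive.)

Check right at each j in [7,10]:
  j=7: false
  j=8: true
  j=9: false
  j=10: false
Found at j=8 → formula holds.

True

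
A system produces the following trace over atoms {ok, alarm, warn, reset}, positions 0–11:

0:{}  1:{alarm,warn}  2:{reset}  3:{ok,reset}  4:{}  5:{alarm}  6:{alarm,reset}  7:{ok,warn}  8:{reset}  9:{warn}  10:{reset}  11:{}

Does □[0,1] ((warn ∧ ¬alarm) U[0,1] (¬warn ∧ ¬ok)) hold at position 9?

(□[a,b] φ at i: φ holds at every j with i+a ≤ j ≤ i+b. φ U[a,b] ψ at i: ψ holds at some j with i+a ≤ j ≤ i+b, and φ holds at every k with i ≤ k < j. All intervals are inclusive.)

Check ((warn ∧ ¬alarm) U[0,1] (¬warn ∧ ¬ok)) at every j in [9,10]:
  j=9: holds
  j=10: holds
All positions satisfy it → formula holds.

True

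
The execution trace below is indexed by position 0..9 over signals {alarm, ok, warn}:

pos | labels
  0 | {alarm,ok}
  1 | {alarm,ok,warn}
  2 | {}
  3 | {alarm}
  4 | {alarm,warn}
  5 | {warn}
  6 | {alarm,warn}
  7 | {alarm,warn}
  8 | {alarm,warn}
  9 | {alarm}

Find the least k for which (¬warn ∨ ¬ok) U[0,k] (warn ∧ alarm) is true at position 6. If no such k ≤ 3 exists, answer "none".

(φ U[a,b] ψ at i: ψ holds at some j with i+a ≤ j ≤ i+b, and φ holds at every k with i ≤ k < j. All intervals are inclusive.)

0

Need earliest j ≥ 6 with (warn ∧ alarm), and (¬warn ∨ ¬ok) at every k in [6,j-1].
  j=6: rhs holds (empty prefix). k = 0.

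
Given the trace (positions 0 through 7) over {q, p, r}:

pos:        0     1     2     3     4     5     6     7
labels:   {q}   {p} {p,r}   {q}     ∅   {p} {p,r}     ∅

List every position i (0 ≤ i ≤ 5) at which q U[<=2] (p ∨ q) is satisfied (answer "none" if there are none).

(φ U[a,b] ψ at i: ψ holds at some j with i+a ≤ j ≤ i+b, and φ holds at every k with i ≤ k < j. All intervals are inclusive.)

Evaluate at each i in [0,5]:
  i=0: ✓ (rhs at j=0)
  i=1: ✓ (rhs at j=1)
  i=2: ✓ (rhs at j=2)
  i=3: ✓ (rhs at j=3)
  i=4: ✗ (lhs fails at k=4 before rhs at j=5)
  i=5: ✓ (rhs at j=5)

0, 1, 2, 3, 5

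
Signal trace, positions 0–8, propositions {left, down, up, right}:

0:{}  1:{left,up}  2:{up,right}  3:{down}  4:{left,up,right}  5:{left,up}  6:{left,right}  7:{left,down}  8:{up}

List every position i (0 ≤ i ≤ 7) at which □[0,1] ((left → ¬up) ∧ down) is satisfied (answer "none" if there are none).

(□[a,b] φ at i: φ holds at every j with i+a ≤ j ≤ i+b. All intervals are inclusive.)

Evaluate at each i in [0,7]:
  i=0: ✗ (fails at j=0)
  i=1: ✗ (fails at j=1)
  i=2: ✗ (fails at j=2)
  i=3: ✗ (fails at j=4)
  i=4: ✗ (fails at j=4)
  i=5: ✗ (fails at j=5)
  i=6: ✗ (fails at j=6)
  i=7: ✗ (fails at j=8)

none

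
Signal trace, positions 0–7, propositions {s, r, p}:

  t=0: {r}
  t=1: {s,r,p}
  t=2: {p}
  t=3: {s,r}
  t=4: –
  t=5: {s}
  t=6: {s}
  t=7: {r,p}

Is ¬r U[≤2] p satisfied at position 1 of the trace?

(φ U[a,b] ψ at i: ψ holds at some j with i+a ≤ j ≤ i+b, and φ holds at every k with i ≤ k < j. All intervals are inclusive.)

Need some j in [1,3] with p, and ¬r at every k in [1,j-1].
  j=1: p holds; no prefix to check → satisfied.

Yes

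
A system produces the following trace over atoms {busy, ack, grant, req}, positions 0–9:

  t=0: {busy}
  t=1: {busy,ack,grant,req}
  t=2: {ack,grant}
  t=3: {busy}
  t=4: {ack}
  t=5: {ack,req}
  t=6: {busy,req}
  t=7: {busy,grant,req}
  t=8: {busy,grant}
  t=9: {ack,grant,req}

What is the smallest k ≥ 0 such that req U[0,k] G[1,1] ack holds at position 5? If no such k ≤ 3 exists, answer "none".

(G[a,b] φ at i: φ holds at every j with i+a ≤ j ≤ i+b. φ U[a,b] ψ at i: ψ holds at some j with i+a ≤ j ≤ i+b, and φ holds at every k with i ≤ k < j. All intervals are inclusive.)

Need earliest j ≥ 5 with G[1,1] ack, and req at every k in [5,j-1].
  j=5: rhs fails.
  j=6: rhs fails.
  j=7: rhs fails.
  j=8: rhs holds; lhs holds on [5,7]. k = 3.

3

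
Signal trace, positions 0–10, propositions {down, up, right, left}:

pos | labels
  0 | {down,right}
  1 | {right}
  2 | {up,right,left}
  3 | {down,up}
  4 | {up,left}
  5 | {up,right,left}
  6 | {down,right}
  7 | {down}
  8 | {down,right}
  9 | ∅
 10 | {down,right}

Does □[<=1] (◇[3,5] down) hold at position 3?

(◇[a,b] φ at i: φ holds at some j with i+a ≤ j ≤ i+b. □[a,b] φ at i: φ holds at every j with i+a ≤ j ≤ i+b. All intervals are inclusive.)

Yes

Check ◇[3,5] down at every j in [3,4]:
  j=3: holds (witness at 6)
  j=4: holds (witness at 7)
All positions satisfy it → formula holds.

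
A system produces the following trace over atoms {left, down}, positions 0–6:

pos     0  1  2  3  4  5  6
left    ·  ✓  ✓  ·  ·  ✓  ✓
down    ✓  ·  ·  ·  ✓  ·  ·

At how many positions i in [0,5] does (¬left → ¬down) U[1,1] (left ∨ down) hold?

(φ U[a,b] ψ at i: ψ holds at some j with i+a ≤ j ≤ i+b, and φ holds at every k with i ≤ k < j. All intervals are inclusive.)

Evaluate at each i in [0,5]:
  i=0: ✗ (lhs fails at k=0 before rhs at j=1)
  i=1: ✓ (rhs at j=2; lhs holds on [1,1])
  i=2: ✗ (no rhs in [3,3])
  i=3: ✓ (rhs at j=4; lhs holds on [3,3])
  i=4: ✗ (lhs fails at k=4 before rhs at j=5)
  i=5: ✓ (rhs at j=6; lhs holds on [5,5])
Positions where it holds: {1, 3, 5} → 3.

3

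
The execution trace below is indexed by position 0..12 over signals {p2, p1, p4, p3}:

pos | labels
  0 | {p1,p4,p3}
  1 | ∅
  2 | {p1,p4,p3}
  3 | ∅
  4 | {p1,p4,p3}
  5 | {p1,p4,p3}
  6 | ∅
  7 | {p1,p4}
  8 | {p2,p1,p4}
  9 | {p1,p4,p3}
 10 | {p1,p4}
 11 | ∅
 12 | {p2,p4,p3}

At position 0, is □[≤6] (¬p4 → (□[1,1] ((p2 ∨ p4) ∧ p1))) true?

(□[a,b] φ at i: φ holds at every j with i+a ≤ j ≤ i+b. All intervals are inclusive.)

Check (¬p4 → (□[1,1] ((p2 ∨ p4) ∧ p1))) at every j in [0,6]:
  j=0: antecedent false → ✓
  j=1: antecedent true; consequent holds on [2,2] → ✓
  j=2: antecedent false → ✓
  j=3: antecedent true; consequent holds on [4,4] → ✓
  j=4: antecedent false → ✓
  j=5: antecedent false → ✓
  j=6: antecedent true; consequent holds on [7,7] → ✓
All positions satisfy it → formula holds.

Holds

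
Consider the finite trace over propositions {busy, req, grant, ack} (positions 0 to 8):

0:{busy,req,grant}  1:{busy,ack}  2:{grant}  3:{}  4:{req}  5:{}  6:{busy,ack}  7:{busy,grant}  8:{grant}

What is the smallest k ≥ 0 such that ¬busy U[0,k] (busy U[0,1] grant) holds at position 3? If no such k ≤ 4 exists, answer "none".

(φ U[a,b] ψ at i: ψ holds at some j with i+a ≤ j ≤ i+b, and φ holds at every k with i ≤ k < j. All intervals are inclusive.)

3

Need earliest j ≥ 3 with (busy U[0,1] grant), and ¬busy at every k in [3,j-1].
  j=3: rhs fails.
  j=4: rhs fails.
  j=5: rhs fails.
  j=6: rhs holds; lhs holds on [3,5]. k = 3.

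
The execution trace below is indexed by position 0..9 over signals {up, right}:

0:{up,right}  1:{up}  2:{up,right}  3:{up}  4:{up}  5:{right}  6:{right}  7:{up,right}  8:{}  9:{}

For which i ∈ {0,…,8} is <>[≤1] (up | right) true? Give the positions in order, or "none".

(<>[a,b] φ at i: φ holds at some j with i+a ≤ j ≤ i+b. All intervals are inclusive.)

Evaluate at each i in [0,8]:
  i=0: ✓ (witness j=0)
  i=1: ✓ (witness j=1)
  i=2: ✓ (witness j=2)
  i=3: ✓ (witness j=3)
  i=4: ✓ (witness j=4)
  i=5: ✓ (witness j=5)
  i=6: ✓ (witness j=6)
  i=7: ✓ (witness j=7)
  i=8: ✗ (none in [8,9])

0, 1, 2, 3, 4, 5, 6, 7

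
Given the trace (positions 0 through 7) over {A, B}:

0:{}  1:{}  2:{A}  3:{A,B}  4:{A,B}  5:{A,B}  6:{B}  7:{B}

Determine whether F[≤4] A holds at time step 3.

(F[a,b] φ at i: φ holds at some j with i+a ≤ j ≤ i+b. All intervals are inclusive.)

Check A at each j in [3,7]:
  j=3: true
  j=4: true
  j=5: true
  j=6: false
  j=7: false
Found at j=3 → formula holds.

True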